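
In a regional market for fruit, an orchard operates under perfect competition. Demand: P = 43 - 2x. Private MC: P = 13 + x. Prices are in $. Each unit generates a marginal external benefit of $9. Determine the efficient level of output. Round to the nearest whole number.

x* = 13

Social marginal cost = private MC − MEB = 4 + x.
Set SMC = demand: 4 + x = 43 - 2x → x* = 13.0000.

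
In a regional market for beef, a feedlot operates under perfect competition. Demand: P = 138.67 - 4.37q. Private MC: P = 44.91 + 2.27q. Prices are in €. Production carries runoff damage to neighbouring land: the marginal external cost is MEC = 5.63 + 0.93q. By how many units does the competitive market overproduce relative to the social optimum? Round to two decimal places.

2.48 units

Market equilibrium (private): 44.91 + 2.27q = 138.67 - 4.37q → q_m = 14.1205.
Social marginal cost = private MC + MEC = 50.54 + 3.20q.
Set SMC = demand: 50.54 + 3.20q = 138.67 - 4.37q → q* = 11.6420.
Gap = |14.1205 − 11.6420| = 2.4785.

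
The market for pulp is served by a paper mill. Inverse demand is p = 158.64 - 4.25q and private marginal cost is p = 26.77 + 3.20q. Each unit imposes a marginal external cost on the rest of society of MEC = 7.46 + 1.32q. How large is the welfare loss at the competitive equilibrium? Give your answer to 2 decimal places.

Market equilibrium (private): 26.77 + 3.20q = 158.64 - 4.25q → q_m = 17.7007.
Social marginal cost = private MC + MEC = 34.23 + 4.52q.
Set SMC = demand: 34.23 + 4.52q = 158.64 - 4.25q → q* = 14.1859.
Height of the DWL triangle at q_m is SMC(q_m) − demand(q_m) = MEC(q_m) = 30.8249.
DWL = ½ × 3.5148 × 30.8249 = 54.1717.

DWL = 54.17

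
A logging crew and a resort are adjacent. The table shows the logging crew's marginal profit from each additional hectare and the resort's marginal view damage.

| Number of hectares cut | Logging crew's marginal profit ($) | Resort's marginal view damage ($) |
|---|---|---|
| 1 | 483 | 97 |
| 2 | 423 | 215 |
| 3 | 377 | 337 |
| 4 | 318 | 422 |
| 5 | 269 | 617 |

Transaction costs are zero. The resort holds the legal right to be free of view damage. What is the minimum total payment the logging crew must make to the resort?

$649

Efficient level: marginal profit ≥ marginal view damage through level 3, so k* = 3.
With the resort holding the right, the logging crew must at least compensate total damage at k*: 97 + 215 + 337 = 649.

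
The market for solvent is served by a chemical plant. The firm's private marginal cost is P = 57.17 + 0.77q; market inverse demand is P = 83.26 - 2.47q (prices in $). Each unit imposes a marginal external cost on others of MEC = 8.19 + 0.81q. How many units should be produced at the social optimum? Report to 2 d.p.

q* = 4.42

Social marginal cost = private MC + MEC = 65.36 + 1.58q.
Set SMC = demand: 65.36 + 1.58q = 83.26 - 2.47q → q* = 4.4198.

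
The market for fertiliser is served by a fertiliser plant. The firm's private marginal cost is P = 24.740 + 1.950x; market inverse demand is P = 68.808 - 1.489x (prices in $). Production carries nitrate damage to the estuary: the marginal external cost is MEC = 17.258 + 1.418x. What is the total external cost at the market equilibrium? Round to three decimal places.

Market equilibrium (private): 24.740 + 1.950x = 68.808 - 1.489x → x_m = 12.8142.
Total external cost = ∫₀^{x_m} (17.258 + 1.418x) dx = 17.258×12.8142 + ½×1.418×12.8142² = 337.5679.

$337.568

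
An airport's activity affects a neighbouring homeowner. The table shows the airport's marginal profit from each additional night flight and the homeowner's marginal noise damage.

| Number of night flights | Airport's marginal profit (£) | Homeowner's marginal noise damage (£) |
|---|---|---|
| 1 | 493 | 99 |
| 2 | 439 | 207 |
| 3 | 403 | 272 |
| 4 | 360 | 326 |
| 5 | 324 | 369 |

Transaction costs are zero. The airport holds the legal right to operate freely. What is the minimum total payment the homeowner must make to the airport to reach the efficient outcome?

£324

Left alone the airport would choose level 5 (marginal profit stays positive).
Efficient level: k* = 4 (marginal profit ≥ marginal noise damage through 4).
The homeowner must at least cover the airport's forgone profit from cutting 5→4: 324 = 324.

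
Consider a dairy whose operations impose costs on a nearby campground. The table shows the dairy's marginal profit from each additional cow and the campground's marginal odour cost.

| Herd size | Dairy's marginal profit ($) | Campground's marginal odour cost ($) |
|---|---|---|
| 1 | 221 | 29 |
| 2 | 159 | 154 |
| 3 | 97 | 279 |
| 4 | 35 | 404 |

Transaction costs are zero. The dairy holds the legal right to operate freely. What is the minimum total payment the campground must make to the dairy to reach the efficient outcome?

Left alone the dairy would choose level 4 (marginal profit stays positive).
Efficient level: k* = 2 (marginal profit ≥ marginal odour cost through 2).
The campground must at least cover the dairy's forgone profit from cutting 4→2: 97 + 35 = 132.

$132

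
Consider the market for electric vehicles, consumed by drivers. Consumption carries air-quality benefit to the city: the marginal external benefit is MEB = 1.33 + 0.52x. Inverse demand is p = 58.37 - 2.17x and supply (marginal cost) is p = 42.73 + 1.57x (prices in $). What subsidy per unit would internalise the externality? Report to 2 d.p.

subsidy = $4.07 per unit

Social marginal benefit = demand + MEB = 59.70 - 1.65x.
Set SMB = MC: 59.70 - 1.65x = 42.73 + 1.57x → x* = 5.2702.
The Pigouvian subsidy equals MEB at x*: 1.33 + 0.52×5.2702 = 4.0705.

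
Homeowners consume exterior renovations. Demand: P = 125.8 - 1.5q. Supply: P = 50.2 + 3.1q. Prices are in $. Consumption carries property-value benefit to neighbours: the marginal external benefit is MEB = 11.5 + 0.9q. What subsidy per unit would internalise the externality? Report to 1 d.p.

Social marginal benefit = demand + MEB = 137.3 - 0.6q.
Set SMB = MC: 137.3 - 0.6q = 50.2 + 3.1q → q* = 23.5405.
The Pigouvian subsidy equals MEB at q*: 11.5 + 0.9×23.5405 = 32.6865.

subsidy = $32.7 per unit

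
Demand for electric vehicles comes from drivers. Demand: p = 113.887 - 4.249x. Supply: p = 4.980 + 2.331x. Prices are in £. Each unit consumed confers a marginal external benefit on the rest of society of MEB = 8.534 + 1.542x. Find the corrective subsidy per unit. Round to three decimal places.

Social marginal benefit = demand + MEB = 122.421 - 2.707x.
Set SMB = MC: 122.421 - 2.707x = 4.980 + 2.331x → x* = 23.3110.
The Pigouvian subsidy equals MEB at x*: 8.534 + 1.542×23.3110 = 44.4796.

subsidy = £44.480 per unit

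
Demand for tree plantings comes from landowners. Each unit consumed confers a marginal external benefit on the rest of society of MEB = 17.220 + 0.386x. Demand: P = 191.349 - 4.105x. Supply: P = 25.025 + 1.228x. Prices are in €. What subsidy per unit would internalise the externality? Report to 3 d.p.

Social marginal benefit = demand + MEB = 208.569 - 3.719x.
Set SMB = MC: 208.569 - 3.719x = 25.025 + 1.228x → x* = 37.1021.
The Pigouvian subsidy equals MEB at x*: 17.220 + 0.386×37.1021 = 31.5414.

subsidy = €31.541 per unit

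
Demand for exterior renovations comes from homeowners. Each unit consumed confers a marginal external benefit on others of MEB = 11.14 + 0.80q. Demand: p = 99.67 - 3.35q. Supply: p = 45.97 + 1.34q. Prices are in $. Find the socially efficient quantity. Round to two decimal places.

Social marginal benefit = demand + MEB = 110.81 - 2.55q.
Set SMB = MC: 110.81 - 2.55q = 45.97 + 1.34q → q* = 16.6684.

q* = 16.67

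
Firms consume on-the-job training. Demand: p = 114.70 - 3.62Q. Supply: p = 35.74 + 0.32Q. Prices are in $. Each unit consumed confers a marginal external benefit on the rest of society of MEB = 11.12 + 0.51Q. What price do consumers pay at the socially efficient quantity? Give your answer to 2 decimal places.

Social marginal benefit = demand + MEB = 125.82 - 3.11Q.
Set SMB = MC: 125.82 - 3.11Q = 35.74 + 0.32Q → Q* = 26.2624.
Consumer price on the demand curve at Q*: 114.70 − 3.62×26.2624 = 19.6301.

P = $19.63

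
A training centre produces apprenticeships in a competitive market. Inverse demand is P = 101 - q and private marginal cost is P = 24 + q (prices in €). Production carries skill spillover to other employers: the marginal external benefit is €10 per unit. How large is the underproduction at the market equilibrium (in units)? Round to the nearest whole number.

5 units

Market equilibrium (private): 24 + q = 101 - q → q_m = 38.5000.
Social marginal cost = private MC − MEB = 14 + q.
Set SMC = demand: 14 + q = 101 - q → q* = 43.5000.
Gap = |38.5000 − 43.5000| = 5.0000.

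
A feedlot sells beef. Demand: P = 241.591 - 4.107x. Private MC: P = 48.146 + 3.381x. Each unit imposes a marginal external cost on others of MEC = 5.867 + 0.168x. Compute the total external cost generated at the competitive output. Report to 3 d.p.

207.629

Market equilibrium (private): 48.146 + 3.381x = 241.591 - 4.107x → x_m = 25.8340.
Total external cost = ∫₀^{x_m} (5.867 + 0.168x) dx = 5.867×25.8340 + ½×0.168×25.8340² = 207.6293.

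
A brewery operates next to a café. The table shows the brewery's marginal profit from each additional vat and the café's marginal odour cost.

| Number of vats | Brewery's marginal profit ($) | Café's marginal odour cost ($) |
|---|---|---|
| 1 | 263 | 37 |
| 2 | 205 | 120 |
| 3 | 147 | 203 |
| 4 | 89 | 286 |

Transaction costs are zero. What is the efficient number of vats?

Bargaining reaches the level where marginal profit last exceeds marginal odour cost.
That holds through level 2 (205 ≥ 120) but not at 3 (147 < 203).

2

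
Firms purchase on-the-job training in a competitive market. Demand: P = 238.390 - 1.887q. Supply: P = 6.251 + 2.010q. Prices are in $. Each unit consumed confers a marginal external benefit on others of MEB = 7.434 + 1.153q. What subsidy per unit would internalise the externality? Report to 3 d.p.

subsidy = $108.100 per unit

Social marginal benefit = demand + MEB = 245.824 - 0.734q.
Set SMB = MC: 245.824 - 0.734q = 6.251 + 2.010q → q* = 87.3079.
The Pigouvian subsidy equals MEB at q*: 7.434 + 1.153×87.3079 = 108.1000.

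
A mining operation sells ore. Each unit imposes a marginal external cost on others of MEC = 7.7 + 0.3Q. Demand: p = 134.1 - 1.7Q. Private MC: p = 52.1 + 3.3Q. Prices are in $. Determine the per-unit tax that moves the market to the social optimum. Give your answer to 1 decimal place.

Social marginal cost = private MC + MEC = 59.8 + 3.6Q.
Set SMC = demand: 59.8 + 3.6Q = 134.1 - 1.7Q → Q* = 14.0189.
The Pigouvian tax equals MEC at Q*: 7.7 + 0.3×14.0189 = 11.9057.

tax = $11.9 per unit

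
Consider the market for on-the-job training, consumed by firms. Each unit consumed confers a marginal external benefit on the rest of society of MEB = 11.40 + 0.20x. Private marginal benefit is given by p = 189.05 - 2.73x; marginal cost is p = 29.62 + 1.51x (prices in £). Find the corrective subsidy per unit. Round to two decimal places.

Social marginal benefit = demand + MEB = 200.45 - 2.53x.
Set SMB = MC: 200.45 - 2.53x = 29.62 + 1.51x → x* = 42.2847.
The Pigouvian subsidy equals MEB at x*: 11.40 + 0.20×42.2847 = 19.8569.

subsidy = £19.86 per unit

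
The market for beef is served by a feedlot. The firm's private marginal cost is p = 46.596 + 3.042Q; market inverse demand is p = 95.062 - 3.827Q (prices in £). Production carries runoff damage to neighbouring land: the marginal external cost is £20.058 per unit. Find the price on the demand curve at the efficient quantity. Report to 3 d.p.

Social marginal cost = private MC + MEC = 66.654 + 3.042Q.
Set SMC = demand: 66.654 + 3.042Q = 95.062 - 3.827Q → Q* = 4.1357.
Consumer price on the demand curve at Q*: 95.062 − 3.827×4.1357 = 79.2347.

P = £79.235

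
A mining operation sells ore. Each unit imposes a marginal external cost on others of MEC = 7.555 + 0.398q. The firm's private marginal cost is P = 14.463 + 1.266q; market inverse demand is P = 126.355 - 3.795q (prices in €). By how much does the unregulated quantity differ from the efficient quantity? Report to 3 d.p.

2.996 units

Market equilibrium (private): 14.463 + 1.266q = 126.355 - 3.795q → q_m = 22.1087.
Social marginal cost = private MC + MEC = 22.018 + 1.664q.
Set SMC = demand: 22.018 + 1.664q = 126.355 - 3.795q → q* = 19.1128.
Gap = |22.1087 − 19.1128| = 2.9959.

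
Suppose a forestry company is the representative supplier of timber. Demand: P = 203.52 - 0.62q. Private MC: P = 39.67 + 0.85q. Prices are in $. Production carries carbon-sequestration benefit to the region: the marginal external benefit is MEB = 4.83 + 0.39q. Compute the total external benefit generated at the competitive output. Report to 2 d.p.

Market equilibrium (private): 39.67 + 0.85q = 203.52 - 0.62q → q_m = 111.4626.
Total external benefit = ∫₀^{q_m} (4.83 + 0.39q) dq = 4.83×111.4626 + ½×0.39×111.4626² = 2961.0270.

$2961.03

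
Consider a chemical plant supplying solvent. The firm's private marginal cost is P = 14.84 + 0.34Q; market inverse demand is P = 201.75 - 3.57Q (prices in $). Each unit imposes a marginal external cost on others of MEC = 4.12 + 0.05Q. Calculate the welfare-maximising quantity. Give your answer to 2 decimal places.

Q* = 46.16

Social marginal cost = private MC + MEC = 18.96 + 0.39Q.
Set SMC = demand: 18.96 + 0.39Q = 201.75 - 3.57Q → Q* = 46.1591.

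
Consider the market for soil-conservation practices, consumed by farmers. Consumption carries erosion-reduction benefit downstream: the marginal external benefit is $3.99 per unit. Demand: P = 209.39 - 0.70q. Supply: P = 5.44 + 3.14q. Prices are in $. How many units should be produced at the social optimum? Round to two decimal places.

Social marginal benefit = demand + MEB = 213.38 - 0.70q.
Set SMB = MC: 213.38 - 0.70q = 5.44 + 3.14q → q* = 54.1510.

q* = 54.15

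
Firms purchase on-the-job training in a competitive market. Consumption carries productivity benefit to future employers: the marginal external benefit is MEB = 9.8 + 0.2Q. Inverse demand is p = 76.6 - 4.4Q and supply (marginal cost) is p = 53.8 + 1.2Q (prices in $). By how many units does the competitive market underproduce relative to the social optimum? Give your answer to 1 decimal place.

2.0 units

Market equilibrium (private): 53.8 + 1.2Q = 76.6 - 4.4Q → Q_m = 4.0714.
Social marginal benefit = demand + MEB = 86.4 - 4.2Q.
Set SMB = MC: 86.4 - 4.2Q = 53.8 + 1.2Q → Q* = 6.0370.
Gap = |4.0714 − 6.0370| = 1.9656.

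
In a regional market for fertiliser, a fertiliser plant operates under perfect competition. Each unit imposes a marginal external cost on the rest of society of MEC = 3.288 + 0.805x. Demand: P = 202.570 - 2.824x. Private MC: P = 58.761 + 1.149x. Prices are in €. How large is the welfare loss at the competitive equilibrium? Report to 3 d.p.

DWL = €110.032

Market equilibrium (private): 58.761 + 1.149x = 202.570 - 2.824x → x_m = 36.1966.
Social marginal cost = private MC + MEC = 62.049 + 1.954x.
Set SMC = demand: 62.049 + 1.954x = 202.570 - 2.824x → x* = 29.4100.
Between x* and x_m the wedge SMC − demand runs linearly from 0 to MEC(x_m), so the loss is a triangle.
DWL = ½ × 6.7866 × 32.4262 = 110.0318.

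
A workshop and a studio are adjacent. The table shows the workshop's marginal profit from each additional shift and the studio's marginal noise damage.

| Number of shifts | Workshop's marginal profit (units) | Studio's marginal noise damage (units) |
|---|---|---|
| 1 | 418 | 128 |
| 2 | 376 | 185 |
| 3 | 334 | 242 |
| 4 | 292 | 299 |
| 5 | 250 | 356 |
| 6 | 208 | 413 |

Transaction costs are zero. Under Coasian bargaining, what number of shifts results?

3

Bargaining reaches the level where marginal profit last exceeds marginal noise damage.
That holds through level 3 (334 ≥ 242) but not at 4 (292 < 299).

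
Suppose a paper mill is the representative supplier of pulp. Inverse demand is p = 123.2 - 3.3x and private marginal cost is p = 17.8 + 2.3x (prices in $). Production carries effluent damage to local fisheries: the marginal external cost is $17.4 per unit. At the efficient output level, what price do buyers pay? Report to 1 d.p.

P = $71.3

Social marginal cost = private MC + MEC = 35.2 + 2.3x.
Set SMC = demand: 35.2 + 2.3x = 123.2 - 3.3x → x* = 15.7143.
Consumer price on the demand curve at x*: 123.2 − 3.3×15.7143 = 71.3428.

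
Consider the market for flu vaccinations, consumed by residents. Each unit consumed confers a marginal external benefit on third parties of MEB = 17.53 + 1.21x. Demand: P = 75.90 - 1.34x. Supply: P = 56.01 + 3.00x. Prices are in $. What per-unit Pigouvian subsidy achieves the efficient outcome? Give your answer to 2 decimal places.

subsidy = $32.00 per unit

Social marginal benefit = demand + MEB = 93.43 - 0.13x.
Set SMB = MC: 93.43 - 0.13x = 56.01 + 3.00x → x* = 11.9553.
The Pigouvian subsidy equals MEB at x*: 17.53 + 1.21×11.9553 = 31.9959.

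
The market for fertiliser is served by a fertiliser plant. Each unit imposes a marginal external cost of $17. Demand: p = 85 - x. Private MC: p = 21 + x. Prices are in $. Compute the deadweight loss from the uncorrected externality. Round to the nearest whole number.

Market equilibrium (private): 21 + x = 85 - x → x_m = 32.0000.
Social marginal cost = private MC + MEC = 38 + x.
Set SMC = demand: 38 + x = 85 - x → x* = 23.5000.
The welfare-loss triangle has base |x_m − x*| and height MEC(x_m) (the vertical gap between SMC and demand is zero at x* and MEC at x_m).
DWL = ½ × 8.5000 × 17.0000 = 72.2500.

DWL = $72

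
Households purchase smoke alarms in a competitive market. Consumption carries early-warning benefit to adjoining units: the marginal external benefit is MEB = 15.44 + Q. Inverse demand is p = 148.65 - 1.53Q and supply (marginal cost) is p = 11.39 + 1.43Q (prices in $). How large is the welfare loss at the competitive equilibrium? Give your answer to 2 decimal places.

Market equilibrium (private): 11.39 + 1.43Q = 148.65 - 1.53Q → Q_m = 46.3716.
Social marginal benefit = demand + MEB = 164.09 - 0.53Q.
Set SMB = MC: 164.09 - 0.53Q = 11.39 + 1.43Q → Q* = 77.9082.
Between Q* and Q_m the wedge SMB − MC runs linearly from 0 to MEB(Q_m), so the loss is a triangle.
DWL = ½ × 31.5366 × 61.8116 = 974.6639.

DWL = $974.66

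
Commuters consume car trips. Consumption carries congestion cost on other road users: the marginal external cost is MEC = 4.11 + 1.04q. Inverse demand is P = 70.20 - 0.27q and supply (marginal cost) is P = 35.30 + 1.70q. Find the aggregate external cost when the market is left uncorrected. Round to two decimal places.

Market equilibrium (private): 35.30 + 1.70q = 70.20 - 0.27q → q_m = 17.7157.
Total external cost = ∫₀^{q_m} (4.11 + 1.04q) dq = 4.11×17.7157 + ½×1.04×17.7157² = 236.0115.

236.01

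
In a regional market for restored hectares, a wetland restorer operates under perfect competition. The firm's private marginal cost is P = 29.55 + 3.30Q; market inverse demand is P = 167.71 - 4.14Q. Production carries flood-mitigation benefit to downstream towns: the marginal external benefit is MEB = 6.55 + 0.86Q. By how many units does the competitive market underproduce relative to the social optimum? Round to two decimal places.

Market equilibrium (private): 29.55 + 3.30Q = 167.71 - 4.14Q → Q_m = 18.5699.
Social marginal cost = private MC − MEB = 23.00 + 2.44Q.
Set SMC = demand: 23.00 + 2.44Q = 167.71 - 4.14Q → Q* = 21.9924.
Gap = |18.5699 − 21.9924| = 3.4225.

3.42 units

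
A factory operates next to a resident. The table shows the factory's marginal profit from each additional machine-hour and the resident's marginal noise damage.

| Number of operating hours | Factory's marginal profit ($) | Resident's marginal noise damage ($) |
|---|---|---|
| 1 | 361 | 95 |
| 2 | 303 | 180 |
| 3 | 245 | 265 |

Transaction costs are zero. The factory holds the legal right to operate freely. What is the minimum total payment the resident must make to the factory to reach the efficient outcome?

$245

Left alone the factory would choose level 3 (marginal profit stays positive).
Efficient level: k* = 2 (marginal profit ≥ marginal noise damage through 2).
The resident must at least cover the factory's forgone profit from cutting 3→2: 245 = 245.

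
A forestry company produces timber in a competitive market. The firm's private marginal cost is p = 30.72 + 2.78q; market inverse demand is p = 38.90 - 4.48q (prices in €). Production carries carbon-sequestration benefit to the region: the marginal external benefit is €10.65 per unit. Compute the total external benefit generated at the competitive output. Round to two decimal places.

€12.00

Market equilibrium (private): 30.72 + 2.78q = 38.90 - 4.48q → q_m = 1.1267.
Total external benefit = MEB × q_m = 10.65 × 1.1267 = 11.9994.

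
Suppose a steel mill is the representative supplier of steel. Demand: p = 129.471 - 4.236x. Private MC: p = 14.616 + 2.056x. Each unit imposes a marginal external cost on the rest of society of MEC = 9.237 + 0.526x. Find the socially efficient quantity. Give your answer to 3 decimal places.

x* = 15.491

Social marginal cost = private MC + MEC = 23.853 + 2.582x.
Set SMC = demand: 23.853 + 2.582x = 129.471 - 4.236x → x* = 15.4911.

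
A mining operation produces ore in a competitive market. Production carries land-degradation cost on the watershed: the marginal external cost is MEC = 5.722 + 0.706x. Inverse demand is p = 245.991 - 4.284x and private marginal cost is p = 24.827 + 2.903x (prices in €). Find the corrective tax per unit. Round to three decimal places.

tax = €24.992 per unit

Social marginal cost = private MC + MEC = 30.549 + 3.609x.
Set SMC = demand: 30.549 + 3.609x = 245.991 - 4.284x → x* = 27.2953.
The Pigouvian tax equals MEC at x*: 5.722 + 0.706×27.2953 = 24.9925.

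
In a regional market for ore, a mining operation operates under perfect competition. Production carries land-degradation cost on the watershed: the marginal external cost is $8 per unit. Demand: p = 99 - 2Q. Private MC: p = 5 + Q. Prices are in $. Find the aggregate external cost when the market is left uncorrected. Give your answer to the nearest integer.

Market equilibrium (private): 5 + Q = 99 - 2Q → Q_m = 31.3333.
Total external cost = MEC × Q_m = 8 × 31.3333 = 250.6664.

$251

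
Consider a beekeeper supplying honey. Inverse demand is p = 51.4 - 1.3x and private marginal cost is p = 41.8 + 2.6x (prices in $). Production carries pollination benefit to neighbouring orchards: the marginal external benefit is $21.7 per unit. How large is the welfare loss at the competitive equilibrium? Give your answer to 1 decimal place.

DWL = $60.4

Market equilibrium (private): 41.8 + 2.6x = 51.4 - 1.3x → x_m = 2.4615.
Social marginal cost = private MC − MEB = 20.1 + 2.6x.
Set SMC = demand: 20.1 + 2.6x = 51.4 - 1.3x → x* = 8.0256.
Height of the DWL triangle at x_m is demand(x_m) − SMC(x_m) = MEB(x_m) = 21.7000.
DWL = ½ × 5.5641 × 21.7000 = 60.3705.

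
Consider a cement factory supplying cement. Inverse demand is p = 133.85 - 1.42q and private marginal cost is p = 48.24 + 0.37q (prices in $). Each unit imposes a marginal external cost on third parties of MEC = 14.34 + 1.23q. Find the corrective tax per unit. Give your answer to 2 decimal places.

tax = $43.37 per unit

Social marginal cost = private MC + MEC = 62.58 + 1.60q.
Set SMC = demand: 62.58 + 1.60q = 133.85 - 1.42q → q* = 23.5993.
The Pigouvian tax equals MEC at q*: 14.34 + 1.23×23.5993 = 43.3671.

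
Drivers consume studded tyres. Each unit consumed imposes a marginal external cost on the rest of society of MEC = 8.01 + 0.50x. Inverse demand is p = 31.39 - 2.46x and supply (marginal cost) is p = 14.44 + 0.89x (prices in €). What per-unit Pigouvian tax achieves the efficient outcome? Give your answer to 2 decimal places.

tax = €9.17 per unit

Social marginal benefit = demand − MEC = 23.38 - 2.96x.
Set SMB = MC: 23.38 - 2.96x = 14.44 + 0.89x → x* = 2.3221.
The Pigouvian tax equals MEC at x*: 8.01 + 0.50×2.3221 = 9.1711.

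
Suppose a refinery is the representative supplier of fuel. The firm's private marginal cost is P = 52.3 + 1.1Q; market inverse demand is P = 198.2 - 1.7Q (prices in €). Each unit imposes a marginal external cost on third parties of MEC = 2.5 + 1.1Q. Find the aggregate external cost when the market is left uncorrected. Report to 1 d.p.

€1623.6

Market equilibrium (private): 52.3 + 1.1Q = 198.2 - 1.7Q → Q_m = 52.1071.
Total external cost = ∫₀^{Q_m} (2.5 + 1.1Q) dQ = 2.5×52.1071 + ½×1.1×52.1071² = 1623.6002.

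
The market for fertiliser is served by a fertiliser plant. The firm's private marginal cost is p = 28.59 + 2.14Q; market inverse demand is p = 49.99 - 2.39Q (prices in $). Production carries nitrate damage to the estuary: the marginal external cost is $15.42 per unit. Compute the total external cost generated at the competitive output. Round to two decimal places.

Market equilibrium (private): 28.59 + 2.14Q = 49.99 - 2.39Q → Q_m = 4.7241.
Total external cost = MEC × Q_m = 15.42 × 4.7241 = 72.8456.

$72.85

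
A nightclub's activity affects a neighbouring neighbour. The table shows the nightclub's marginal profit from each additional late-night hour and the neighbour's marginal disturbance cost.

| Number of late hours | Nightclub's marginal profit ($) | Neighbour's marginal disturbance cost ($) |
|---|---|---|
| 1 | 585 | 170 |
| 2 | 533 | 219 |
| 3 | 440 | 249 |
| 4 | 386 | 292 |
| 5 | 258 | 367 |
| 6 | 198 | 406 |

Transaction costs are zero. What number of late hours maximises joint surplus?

Bargaining reaches the level where marginal profit last exceeds marginal disturbance cost.
That holds through level 4 (386 ≥ 292) but not at 5 (258 < 367).

4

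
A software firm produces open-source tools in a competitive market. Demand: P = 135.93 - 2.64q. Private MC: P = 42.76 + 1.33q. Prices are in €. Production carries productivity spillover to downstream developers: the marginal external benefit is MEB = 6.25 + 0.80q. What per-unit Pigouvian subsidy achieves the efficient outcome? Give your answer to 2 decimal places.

subsidy = €31.34 per unit

Social marginal cost = private MC − MEB = 36.51 + 0.53q.
Set SMC = demand: 36.51 + 0.53q = 135.93 - 2.64q → q* = 31.3628.
The Pigouvian subsidy equals MEB at q*: 6.25 + 0.80×31.3628 = 31.3402.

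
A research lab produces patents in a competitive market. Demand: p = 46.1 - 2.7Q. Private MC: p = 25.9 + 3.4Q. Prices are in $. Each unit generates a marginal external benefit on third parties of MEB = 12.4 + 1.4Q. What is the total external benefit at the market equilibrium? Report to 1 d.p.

$48.7

Market equilibrium (private): 25.9 + 3.4Q = 46.1 - 2.7Q → Q_m = 3.3115.
Total external benefit = ∫₀^{Q_m} (12.4 + 1.4Q) dQ = 12.4×3.3115 + ½×1.4×3.3115² = 48.7388.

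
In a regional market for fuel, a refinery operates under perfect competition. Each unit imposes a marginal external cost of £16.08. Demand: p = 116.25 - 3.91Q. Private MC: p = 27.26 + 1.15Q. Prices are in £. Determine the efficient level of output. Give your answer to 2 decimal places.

Q* = 14.41

Social marginal cost = private MC + MEC = 43.34 + 1.15Q.
Set SMC = demand: 43.34 + 1.15Q = 116.25 - 3.91Q → Q* = 14.4091.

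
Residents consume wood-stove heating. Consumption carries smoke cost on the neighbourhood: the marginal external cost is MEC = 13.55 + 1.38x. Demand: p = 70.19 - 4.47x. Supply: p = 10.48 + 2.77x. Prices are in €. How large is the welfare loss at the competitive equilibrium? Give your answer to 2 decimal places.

DWL = €36.05

Market equilibrium (private): 10.48 + 2.77x = 70.19 - 4.47x → x_m = 8.2472.
Social marginal benefit = demand − MEC = 56.64 - 5.85x.
Set SMB = MC: 56.64 - 5.85x = 10.48 + 2.77x → x* = 5.3550.
The loss is the area between SMB and MC from x* to x_m; with linear curves that's a triangle of height MEC(x_m).
DWL = ½ × 2.8922 × 24.9312 = 36.0530.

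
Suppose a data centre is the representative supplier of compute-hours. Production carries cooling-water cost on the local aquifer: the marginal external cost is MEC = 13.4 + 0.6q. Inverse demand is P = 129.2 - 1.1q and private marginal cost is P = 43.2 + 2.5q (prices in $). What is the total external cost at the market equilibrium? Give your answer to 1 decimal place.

Market equilibrium (private): 43.2 + 2.5q = 129.2 - 1.1q → q_m = 23.8889.
Total external cost = ∫₀^{q_m} (13.4 + 0.6q) dq = 13.4×23.8889 + ½×0.6×23.8889² = 491.3151.

$491.3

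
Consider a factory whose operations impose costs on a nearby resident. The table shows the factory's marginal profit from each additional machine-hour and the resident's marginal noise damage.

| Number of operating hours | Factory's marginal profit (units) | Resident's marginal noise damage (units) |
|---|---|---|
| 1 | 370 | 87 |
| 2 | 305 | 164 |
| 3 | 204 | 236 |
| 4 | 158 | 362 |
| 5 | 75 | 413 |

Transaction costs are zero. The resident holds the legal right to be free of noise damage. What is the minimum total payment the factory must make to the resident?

Efficient level: marginal profit ≥ marginal noise damage through level 2, so k* = 2.
With the resident holding the right, the factory must at least compensate total damage at k*: 87 + 164 = 251.

251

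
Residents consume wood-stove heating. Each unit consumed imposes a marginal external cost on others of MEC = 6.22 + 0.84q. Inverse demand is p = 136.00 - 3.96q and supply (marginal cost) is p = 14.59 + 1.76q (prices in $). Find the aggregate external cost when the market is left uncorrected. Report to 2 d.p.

$321.24

Market equilibrium (private): 14.59 + 1.76q = 136.00 - 3.96q → q_m = 21.2255.
Total external cost = ∫₀^{q_m} (6.22 + 0.84q) dq = 6.22×21.2255 + ½×0.84×21.2255² = 321.2418.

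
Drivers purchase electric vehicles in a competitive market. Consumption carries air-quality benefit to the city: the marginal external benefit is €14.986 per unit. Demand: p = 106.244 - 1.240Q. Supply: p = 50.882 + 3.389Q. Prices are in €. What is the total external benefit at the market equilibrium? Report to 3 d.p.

€179.230

Market equilibrium (private): 50.882 + 3.389Q = 106.244 - 1.240Q → Q_m = 11.9598.
Total external benefit = MEB × Q_m = 14.986 × 11.9598 = 179.2296.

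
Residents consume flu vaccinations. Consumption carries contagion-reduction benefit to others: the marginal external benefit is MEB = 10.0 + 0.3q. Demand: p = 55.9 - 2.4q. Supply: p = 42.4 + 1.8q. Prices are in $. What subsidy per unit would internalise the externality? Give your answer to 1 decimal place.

Social marginal benefit = demand + MEB = 65.9 - 2.1q.
Set SMB = MC: 65.9 - 2.1q = 42.4 + 1.8q → q* = 6.0256.
The Pigouvian subsidy equals MEB at q*: 10.0 + 0.3×6.0256 = 11.8077.

subsidy = $11.8 per unit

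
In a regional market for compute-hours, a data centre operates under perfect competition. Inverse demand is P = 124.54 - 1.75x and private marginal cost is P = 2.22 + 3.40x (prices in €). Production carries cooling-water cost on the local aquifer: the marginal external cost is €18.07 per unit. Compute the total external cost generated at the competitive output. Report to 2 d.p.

Market equilibrium (private): 2.22 + 3.40x = 124.54 - 1.75x → x_m = 23.7515.
Total external cost = MEC × x_m = 18.07 × 23.7515 = 429.1896.

€429.19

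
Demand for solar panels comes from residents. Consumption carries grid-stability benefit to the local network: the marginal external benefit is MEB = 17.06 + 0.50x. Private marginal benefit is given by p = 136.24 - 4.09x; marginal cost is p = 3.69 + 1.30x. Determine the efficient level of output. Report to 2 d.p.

Social marginal benefit = demand + MEB = 153.30 - 3.59x.
Set SMB = MC: 153.30 - 3.59x = 3.69 + 1.30x → x* = 30.5951.

x* = 30.60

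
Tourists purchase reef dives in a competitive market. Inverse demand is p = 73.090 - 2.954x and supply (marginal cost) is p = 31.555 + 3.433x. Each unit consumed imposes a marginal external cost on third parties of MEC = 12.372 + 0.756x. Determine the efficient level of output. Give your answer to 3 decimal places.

x* = 4.083

Social marginal benefit = demand − MEC = 60.718 - 3.710x.
Set SMB = MC: 60.718 - 3.710x = 31.555 + 3.433x → x* = 4.0827.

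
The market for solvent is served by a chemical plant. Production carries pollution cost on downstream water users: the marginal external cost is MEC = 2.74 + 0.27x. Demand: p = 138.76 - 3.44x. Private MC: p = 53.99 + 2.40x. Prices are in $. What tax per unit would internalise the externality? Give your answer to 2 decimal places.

tax = $6.36 per unit

Social marginal cost = private MC + MEC = 56.73 + 2.67x.
Set SMC = demand: 56.73 + 2.67x = 138.76 - 3.44x → x* = 13.4255.
The Pigouvian tax equals MEC at x*: 2.74 + 0.27×13.4255 = 6.3649.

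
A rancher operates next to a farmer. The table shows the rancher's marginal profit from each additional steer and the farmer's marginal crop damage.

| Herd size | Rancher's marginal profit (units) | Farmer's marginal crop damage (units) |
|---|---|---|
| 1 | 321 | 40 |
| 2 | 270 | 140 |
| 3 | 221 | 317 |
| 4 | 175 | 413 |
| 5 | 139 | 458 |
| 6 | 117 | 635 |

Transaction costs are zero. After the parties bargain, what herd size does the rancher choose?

2

Bargaining reaches the level where marginal profit last exceeds marginal crop damage.
That holds through level 2 (270 ≥ 140) but not at 3 (221 < 317).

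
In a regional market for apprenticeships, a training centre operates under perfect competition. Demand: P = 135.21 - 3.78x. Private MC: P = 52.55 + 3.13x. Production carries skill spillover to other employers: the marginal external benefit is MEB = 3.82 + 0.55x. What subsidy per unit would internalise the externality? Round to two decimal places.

Social marginal cost = private MC − MEB = 48.73 + 2.58x.
Set SMC = demand: 48.73 + 2.58x = 135.21 - 3.78x → x* = 13.5975.
The Pigouvian subsidy equals MEB at x*: 3.82 + 0.55×13.5975 = 11.2986.

subsidy = 11.30 per unit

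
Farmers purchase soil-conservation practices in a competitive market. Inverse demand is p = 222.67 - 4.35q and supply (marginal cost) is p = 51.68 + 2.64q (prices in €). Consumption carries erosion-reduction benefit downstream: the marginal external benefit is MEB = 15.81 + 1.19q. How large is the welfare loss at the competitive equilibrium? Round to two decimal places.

DWL = €173.95

Market equilibrium (private): 51.68 + 2.64q = 222.67 - 4.35q → q_m = 24.4621.
Social marginal benefit = demand + MEB = 238.48 - 3.16q.
Set SMB = MC: 238.48 - 3.16q = 51.68 + 2.64q → q* = 32.2069.
Between q* and q_m the wedge SMB − MC runs linearly from 0 to MEB(q_m), so the loss is a triangle.
DWL = ½ × 7.7448 × 44.9199 = 173.9478.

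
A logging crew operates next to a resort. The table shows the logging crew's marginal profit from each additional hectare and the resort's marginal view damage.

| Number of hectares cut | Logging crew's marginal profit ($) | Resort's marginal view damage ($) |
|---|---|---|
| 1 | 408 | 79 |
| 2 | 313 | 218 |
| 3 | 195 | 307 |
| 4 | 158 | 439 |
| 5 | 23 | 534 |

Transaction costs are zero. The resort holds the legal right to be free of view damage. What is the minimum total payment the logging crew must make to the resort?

$297

Efficient level: marginal profit ≥ marginal view damage through level 2, so k* = 2.
With the resort holding the right, the logging crew must at least compensate total damage at k*: 79 + 218 = 297.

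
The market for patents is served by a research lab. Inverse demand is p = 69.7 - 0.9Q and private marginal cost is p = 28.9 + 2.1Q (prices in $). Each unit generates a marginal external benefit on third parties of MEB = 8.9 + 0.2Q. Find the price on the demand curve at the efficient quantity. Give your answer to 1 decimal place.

Social marginal cost = private MC − MEB = 20.0 + 1.9Q.
Set SMC = demand: 20.0 + 1.9Q = 69.7 - 0.9Q → Q* = 17.7500.
Consumer price on the demand curve at Q*: 69.7 − 0.9×17.7500 = 53.7250.

P = $53.7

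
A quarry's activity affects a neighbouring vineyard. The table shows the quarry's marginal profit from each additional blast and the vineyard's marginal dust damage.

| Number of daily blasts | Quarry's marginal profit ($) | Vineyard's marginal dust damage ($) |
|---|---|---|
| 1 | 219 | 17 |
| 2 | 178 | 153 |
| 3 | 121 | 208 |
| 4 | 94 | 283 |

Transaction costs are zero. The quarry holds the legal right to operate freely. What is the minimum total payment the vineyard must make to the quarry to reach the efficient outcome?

$215

Left alone the quarry would choose level 4 (marginal profit stays positive).
Efficient level: k* = 2 (marginal profit ≥ marginal dust damage through 2).
The vineyard must at least cover the quarry's forgone profit from cutting 4→2: 121 + 94 = 215.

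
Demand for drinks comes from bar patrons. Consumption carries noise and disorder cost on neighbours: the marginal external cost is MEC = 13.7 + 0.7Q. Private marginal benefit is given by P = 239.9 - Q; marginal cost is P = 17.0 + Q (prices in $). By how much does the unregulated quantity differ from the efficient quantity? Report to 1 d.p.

Market equilibrium (private): 17.0 + Q = 239.9 - Q → Q_m = 111.4500.
Social marginal benefit = demand − MEC = 226.2 - 1.7Q.
Set SMB = MC: 226.2 - 1.7Q = 17.0 + Q → Q* = 77.4815.
Gap = |111.4500 − 77.4815| = 33.9685.

34.0 units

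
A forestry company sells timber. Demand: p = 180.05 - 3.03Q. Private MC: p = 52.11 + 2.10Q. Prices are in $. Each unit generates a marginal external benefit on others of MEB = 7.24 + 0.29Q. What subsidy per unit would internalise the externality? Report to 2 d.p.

Social marginal cost = private MC − MEB = 44.87 + 1.81Q.
Set SMC = demand: 44.87 + 1.81Q = 180.05 - 3.03Q → Q* = 27.9298.
The Pigouvian subsidy equals MEB at Q*: 7.24 + 0.29×27.9298 = 15.3396.

subsidy = $15.34 per unit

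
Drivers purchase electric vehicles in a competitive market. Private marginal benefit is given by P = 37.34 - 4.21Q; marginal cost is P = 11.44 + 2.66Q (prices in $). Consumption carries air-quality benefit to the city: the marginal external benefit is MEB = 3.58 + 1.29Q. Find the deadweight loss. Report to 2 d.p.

DWL = $6.39

Market equilibrium (private): 11.44 + 2.66Q = 37.34 - 4.21Q → Q_m = 3.7700.
Social marginal benefit = demand + MEB = 40.92 - 2.92Q.
Set SMB = MC: 40.92 - 2.92Q = 11.44 + 2.66Q → Q* = 5.2832.
The loss is the area between SMB and MC from Q* to Q_m; with linear curves that's a triangle of height MEB(Q_m).
DWL = ½ × 1.5132 × 8.4433 = 6.3882.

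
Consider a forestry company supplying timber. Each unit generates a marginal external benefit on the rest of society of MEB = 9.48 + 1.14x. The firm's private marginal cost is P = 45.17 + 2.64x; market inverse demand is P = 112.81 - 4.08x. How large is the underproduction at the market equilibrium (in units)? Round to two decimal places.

3.76 units

Market equilibrium (private): 45.17 + 2.64x = 112.81 - 4.08x → x_m = 10.0655.
Social marginal cost = private MC − MEB = 35.69 + 1.50x.
Set SMC = demand: 35.69 + 1.50x = 112.81 - 4.08x → x* = 13.8208.
Gap = |10.0655 − 13.8208| = 3.7553.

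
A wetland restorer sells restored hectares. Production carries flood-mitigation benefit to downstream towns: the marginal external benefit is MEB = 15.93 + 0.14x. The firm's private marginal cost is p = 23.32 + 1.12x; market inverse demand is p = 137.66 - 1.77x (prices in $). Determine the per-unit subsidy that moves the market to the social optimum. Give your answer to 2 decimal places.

Social marginal cost = private MC − MEB = 7.39 + 0.98x.
Set SMC = demand: 7.39 + 0.98x = 137.66 - 1.77x → x* = 47.3709.
The Pigouvian subsidy equals MEB at x*: 15.93 + 0.14×47.3709 = 22.5619.

subsidy = $22.56 per unit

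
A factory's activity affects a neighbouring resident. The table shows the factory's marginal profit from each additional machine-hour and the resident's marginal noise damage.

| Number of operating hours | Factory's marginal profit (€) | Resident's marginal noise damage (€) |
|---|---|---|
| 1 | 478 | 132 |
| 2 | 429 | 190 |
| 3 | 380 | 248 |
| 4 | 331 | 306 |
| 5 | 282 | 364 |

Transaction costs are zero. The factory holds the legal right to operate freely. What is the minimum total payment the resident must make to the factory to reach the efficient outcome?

Left alone the factory would choose level 5 (marginal profit stays positive).
Efficient level: k* = 4 (marginal profit ≥ marginal noise damage through 4).
The resident must at least cover the factory's forgone profit from cutting 5→4: 282 = 282.

€282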